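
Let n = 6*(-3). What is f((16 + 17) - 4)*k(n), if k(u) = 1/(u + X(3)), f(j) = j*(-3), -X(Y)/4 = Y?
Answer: 29/10 ≈ 2.9000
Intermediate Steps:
n = -18
X(Y) = -4*Y
f(j) = -3*j
k(u) = 1/(-12 + u) (k(u) = 1/(u - 4*3) = 1/(u - 12) = 1/(-12 + u))
f((16 + 17) - 4)*k(n) = (-3*((16 + 17) - 4))/(-12 - 18) = -3*(33 - 4)/(-30) = -3*29*(-1/30) = -87*(-1/30) = 29/10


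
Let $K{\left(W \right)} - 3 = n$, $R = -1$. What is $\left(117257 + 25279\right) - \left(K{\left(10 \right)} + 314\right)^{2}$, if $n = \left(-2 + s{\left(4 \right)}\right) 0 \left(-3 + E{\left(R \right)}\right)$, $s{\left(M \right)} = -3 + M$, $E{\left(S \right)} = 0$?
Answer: $42047$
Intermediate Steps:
$n = 0$ ($n = \left(-2 + \left(-3 + 4\right)\right) 0 \left(-3 + 0\right) = \left(-2 + 1\right) 0 \left(-3\right) = \left(-1\right) 0 = 0$)
$K{\left(W \right)} = 3$ ($K{\left(W \right)} = 3 + 0 = 3$)
$\left(117257 + 25279\right) - \left(K{\left(10 \right)} + 314\right)^{2} = \left(117257 + 25279\right) - \left(3 + 314\right)^{2} = 142536 - 317^{2} = 142536 - 100489 = 42047$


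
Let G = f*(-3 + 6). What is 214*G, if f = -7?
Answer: -4494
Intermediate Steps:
G = -21 (G = -7*(-3 + 6) = -7*3 = -21)
214*G = 214*(-21) = -4494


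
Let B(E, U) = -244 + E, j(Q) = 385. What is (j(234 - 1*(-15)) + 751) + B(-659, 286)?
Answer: 233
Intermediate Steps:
(j(234 - 1*(-15)) + 751) + B(-659, 286) = (385 + 751) + (-244 - 659) = 1136 - 903 = 233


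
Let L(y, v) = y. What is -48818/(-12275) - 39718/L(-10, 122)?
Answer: 48802663/12275 ≈ 3975.8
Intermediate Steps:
-48818/(-12275) - 39718/L(-10, 122) = -48818/(-12275) - 39718/(-10) = -48818*(-1/12275) - 39718*(-1/10) = 48818/12275 + 19859/5 = 48802663/12275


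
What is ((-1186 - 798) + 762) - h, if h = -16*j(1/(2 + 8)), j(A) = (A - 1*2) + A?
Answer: -6254/5 ≈ -1250.8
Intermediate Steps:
j(A) = -2 + 2*A (j(A) = (A - 2) + A = (-2 + A) + A = -2 + 2*A)
h = 144/5 (h = -16*(-2 + 2/(2 + 8)) = -16*(-2 + 2/10) = -16*(-2 + 2*(⅒)) = -16*(-2 + ⅕) = -16*(-9/5) = 144/5 ≈ 28.800)
((-1186 - 798) + 762) - h = ((-1186 - 798) + 762) - 1*144/5 = (-1984 + 762) - 144/5 = -1222 - 144/5 = -6254/5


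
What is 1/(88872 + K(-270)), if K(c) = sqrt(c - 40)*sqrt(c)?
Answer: 7406/658179057 + 5*sqrt(93)/1316358114 ≈ 1.1289e-5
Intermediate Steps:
K(c) = sqrt(c)*sqrt(-40 + c) (K(c) = sqrt(-40 + c)*sqrt(c) = sqrt(c)*sqrt(-40 + c))
1/(88872 + K(-270)) = 1/(88872 + sqrt(-270)*sqrt(-40 - 270)) = 1/(88872 + (3*I*sqrt(30))*sqrt(-310)) = 1/(88872 + (3*I*sqrt(30))*(I*sqrt(310))) = 1/(88872 - 30*sqrt(93))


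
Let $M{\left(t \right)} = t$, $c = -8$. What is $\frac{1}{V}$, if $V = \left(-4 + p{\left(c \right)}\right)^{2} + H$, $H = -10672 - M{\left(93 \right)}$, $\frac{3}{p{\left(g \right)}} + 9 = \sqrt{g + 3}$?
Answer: $\frac{2 \left(- 38 i - 9 \sqrt{5}\right)}{3 \left(64486 \sqrt{5} + 272233 i\right)} \approx -9.3054 \cdot 10^{-5} - 5.8276 \cdot 10^{-9} i$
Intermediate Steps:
$p{\left(g \right)} = \frac{3}{-9 + \sqrt{3 + g}}$ ($p{\left(g \right)} = \frac{3}{-9 + \sqrt{g + 3}} = \frac{3}{-9 + \sqrt{3 + g}}$)
$H = -10765$ ($H = -10672 - 93 = -10765$)
$V = -10765 + \left(-4 + \frac{3}{-9 + i \sqrt{5}}\right)^{2}$ ($V = \left(-4 + \frac{3}{-9 + \sqrt{3 - 8}}\right)^{2} - 10765 = \left(-4 + \frac{3}{-9 + \sqrt{-5}}\right)^{2} - 10765 = \left(-4 + \frac{3}{-9 + i \sqrt{5}}\right)^{2} - 10765 = -10765 + \left(-4 + \frac{3}{-9 + i \sqrt{5}}\right)^{2} \approx -10746.0 + 0.673 i$)
$\frac{1}{V} = \frac{1}{\frac{3}{2} \frac{1}{9 \sqrt{5} + 38 i} \left(- 272233 i - 64486 \sqrt{5}\right)} = \frac{2 \left(9 \sqrt{5} + 38 i\right)}{3 \left(- 272233 i - 64486 \sqrt{5}\right)}$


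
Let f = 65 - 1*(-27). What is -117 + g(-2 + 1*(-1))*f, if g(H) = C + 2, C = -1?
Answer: -25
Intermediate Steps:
f = 92 (f = 65 + 27 = 92)
g(H) = 1 (g(H) = -1 + 2 = 1)
-117 + g(-2 + 1*(-1))*f = -117 + 1*92 = -117 + 92 = -25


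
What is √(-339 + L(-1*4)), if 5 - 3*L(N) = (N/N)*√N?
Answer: √(-3036 - 6*I)/3 ≈ 0.018149 - 18.367*I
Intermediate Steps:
L(N) = 5/3 - √N/3 (L(N) = 5/3 - N/N*√N/3 = 5/3 - √N/3)
√(-339 + L(-1*4)) = √(-339 + (5/3 - 2*I/3)) = √(-1012/3 - 2*I/3)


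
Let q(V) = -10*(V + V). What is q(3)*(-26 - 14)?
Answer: 2400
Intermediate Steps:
q(V) = -20*V
q(3)*(-26 - 14) = (-20*3)*(-26 - 14) = -60*(-40) = 2400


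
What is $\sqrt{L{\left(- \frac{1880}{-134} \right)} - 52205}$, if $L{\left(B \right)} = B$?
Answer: $\frac{i \sqrt{234285265}}{67} \approx 228.45 i$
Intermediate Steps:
$\sqrt{L{\left(- \frac{1880}{-134} \right)} - 52205} = \sqrt{- \frac{1880}{-134} - 52205} = \sqrt{\left(-1880\right) \left(- \frac{1}{134}\right) - 52205} = \sqrt{\frac{940}{67} - 52205} = \sqrt{- \frac{3496795}{67}} = \frac{i \sqrt{234285265}}{67}$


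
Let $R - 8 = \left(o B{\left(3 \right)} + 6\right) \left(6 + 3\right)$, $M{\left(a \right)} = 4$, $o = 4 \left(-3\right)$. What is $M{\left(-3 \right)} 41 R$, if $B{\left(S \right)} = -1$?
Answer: $27880$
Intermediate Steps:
$o = -12$
$R = 170$ ($R = 8 + \left(\left(-12\right) \left(-1\right) + 6\right) \left(6 + 3\right) = 8 + \left(12 + 6\right) 9 = 8 + 18 \cdot 9 = 8 + 162 = 170$)
$M{\left(-3 \right)} 41 R = 4 \cdot 41 \cdot 170 = 164 \cdot 170 = 27880$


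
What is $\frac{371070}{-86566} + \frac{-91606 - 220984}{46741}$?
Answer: $- \frac{22201924405}{2023090703} \approx -10.974$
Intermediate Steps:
$\frac{371070}{-86566} + \frac{-91606 - 220984}{46741} = 371070 \left(- \frac{1}{86566}\right) - \frac{312590}{46741} = - \frac{185535}{43283} - \frac{312590}{46741} = - \frac{22201924405}{2023090703}$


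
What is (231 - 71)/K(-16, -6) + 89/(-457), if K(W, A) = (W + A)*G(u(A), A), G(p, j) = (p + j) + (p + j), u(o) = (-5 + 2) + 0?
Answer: 9469/45243 ≈ 0.20929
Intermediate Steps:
u(o) = -3 (u(o) = -3 + 0 = -3)
G(p, j) = 2*j + 2*p (G(p, j) = (j + p) + (j + p) = 2*j + 2*p)
K(W, A) = (-6 + 2*A)*(A + W) (K(W, A) = (W + A)*(2*A + 2*(-3)) = (A + W)*(2*A - 6) = (A + W)*(-6 + 2*A) = (-6 + 2*A)*(A + W))
(231 - 71)/K(-16, -6) + 89/(-457) = (231 - 71)/((2*(-3 - 6)*(-6 - 16))) + 89/(-457) = 160/((2*(-9)*(-22))) + 89*(-1/457) = 160/396 - 89/457 = 160*(1/396) - 89/457 = 40/99 - 89/457 = 9469/45243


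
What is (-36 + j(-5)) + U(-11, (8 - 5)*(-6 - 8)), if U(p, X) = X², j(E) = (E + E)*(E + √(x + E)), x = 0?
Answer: 1778 - 10*I*√5 ≈ 1778.0 - 22.361*I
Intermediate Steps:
j(E) = 2*E*(E + √E) (j(E) = (E + E)*(E + √(0 + E)) = (2*E)*(E + √E) = 2*E*(E + √E))
(-36 + j(-5)) + U(-11, (8 - 5)*(-6 - 8)) = (-36 + 2*(-5)*(-5 + √(-5))) + ((8 - 5)*(-6 - 8))² = (-36 + 2*(-5)*(-5 + I*√5)) + (3*(-14))² = (-36 + (50 - 10*I*√5)) + (-42)² = (14 - 10*I*√5) + 1764 = 1778 - 10*I*√5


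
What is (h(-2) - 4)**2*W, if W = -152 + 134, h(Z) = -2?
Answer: -648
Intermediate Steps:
W = -18
(h(-2) - 4)**2*W = (-2 - 4)**2*(-18) = (-6)**2*(-18) = 36*(-18) = -648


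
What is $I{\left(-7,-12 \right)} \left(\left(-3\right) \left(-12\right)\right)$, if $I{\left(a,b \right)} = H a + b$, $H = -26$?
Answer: $6120$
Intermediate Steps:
$I{\left(a,b \right)} = b - 26 a$ ($I{\left(a,b \right)} = - 26 a + b = b - 26 a$)
$I{\left(-7,-12 \right)} \left(\left(-3\right) \left(-12\right)\right) = \left(-12 - -182\right) \left(\left(-3\right) \left(-12\right)\right) = \left(-12 + 182\right) 36 = 170 \cdot 36 = 6120$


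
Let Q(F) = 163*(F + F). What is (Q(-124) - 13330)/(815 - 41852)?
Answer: 17918/13679 ≈ 1.3099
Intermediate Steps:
Q(F) = 326*F (Q(F) = 163*(2*F) = 326*F)
(Q(-124) - 13330)/(815 - 41852) = (326*(-124) - 13330)/(815 - 41852) = (-40424 - 13330)/(-41037) = -53754*(-1/41037) = 17918/13679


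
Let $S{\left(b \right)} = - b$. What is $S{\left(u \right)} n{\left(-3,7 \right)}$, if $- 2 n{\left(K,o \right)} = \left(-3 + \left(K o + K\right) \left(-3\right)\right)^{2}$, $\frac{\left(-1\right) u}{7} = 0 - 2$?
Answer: $33327$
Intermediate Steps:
$u = 14$ ($u = - 7 \left(0 - 2\right) = \left(-7\right) \left(-2\right) = 14$)
$n{\left(K,o \right)} = - \frac{\left(-3 - 3 K - 3 K o\right)^{2}}{2}$ ($n{\left(K,o \right)} = - \frac{\left(-3 + \left(K o + K\right) \left(-3\right)\right)^{2}}{2} = - \frac{\left(-3 + \left(K + K o\right) \left(-3\right)\right)^{2}}{2} = - \frac{\left(-3 - \left(3 K + 3 K o\right)\right)^{2}}{2} = - \frac{\left(-3 - 3 K - 3 K o\right)^{2}}{2}$)
$S{\left(u \right)} n{\left(-3,7 \right)} = \left(-1\right) 14 \left(- \frac{9 \left(1 - 3 - 21\right)^{2}}{2}\right) = - 14 \left(- \frac{9 \left(1 - 3 - 21\right)^{2}}{2}\right) = - 14 \left(- \frac{9 \left(-23\right)^{2}}{2}\right) = - 14 \left(\left(- \frac{9}{2}\right) 529\right) = \left(-14\right) \left(- \frac{4761}{2}\right) = 33327$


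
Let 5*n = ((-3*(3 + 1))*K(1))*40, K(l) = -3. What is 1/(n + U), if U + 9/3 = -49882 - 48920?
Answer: -1/98517 ≈ -1.0151e-5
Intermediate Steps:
n = 288 (n = ((-3*(3 + 1)*(-3))*40)/5 = ((-3*4*(-3))*40)/5 = (-12*(-3)*40)/5 = (36*40)/5 = (⅕)*1440 = 288)
U = -98805 (U = -3 + (-49882 - 48920) = -3 - 98802 = -98805)
1/(n + U) = 1/(288 - 98805) = 1/(-98517) = -1/98517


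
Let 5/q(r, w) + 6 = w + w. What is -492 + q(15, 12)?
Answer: -8851/18 ≈ -491.72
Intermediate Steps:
q(r, w) = 5/(-6 + 2*w) (q(r, w) = 5/(-6 + (w + w)) = 5/(-6 + 2*w))
-492 + q(15, 12) = -492 + 5/(2*(-3 + 12)) = -492 + (5/2)/9 = -492 + (5/2)*(⅑) = -492 + 5/18 = -8851/18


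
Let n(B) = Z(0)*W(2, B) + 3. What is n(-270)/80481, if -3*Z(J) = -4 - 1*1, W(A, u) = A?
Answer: 19/241443 ≈ 7.8693e-5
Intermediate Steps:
Z(J) = 5/3 (Z(J) = -(-4 - 1*1)/3 = -(-4 - 1)/3 = -1/3*(-5) = 5/3)
n(B) = 19/3 (n(B) = (5/3)*2 + 3 = 10/3 + 3 = 19/3)
n(-270)/80481 = (19/3)/80481 = (19/3)*(1/80481) = 19/241443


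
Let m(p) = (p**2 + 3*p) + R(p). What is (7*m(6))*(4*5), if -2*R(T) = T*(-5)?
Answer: 9660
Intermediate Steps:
R(T) = 5*T/2 (R(T) = -T*(-5)/2 = -(-5)*T/2 = 5*T/2)
m(p) = p**2 + 11*p/2 (m(p) = (p**2 + 3*p) + 5*p/2 = p**2 + 11*p/2)
(7*m(6))*(4*5) = (7*((1/2)*6*(11 + 2*6)))*(4*5) = (7*((1/2)*6*(11 + 12)))*20 = (7*((1/2)*6*23))*20 = (7*69)*20 = 483*20 = 9660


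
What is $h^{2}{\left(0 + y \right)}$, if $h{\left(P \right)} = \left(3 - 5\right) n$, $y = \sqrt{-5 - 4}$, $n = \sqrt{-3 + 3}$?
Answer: $0$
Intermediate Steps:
$n = 0$ ($n = \sqrt{0} = 0$)
$y = 3 i$ ($y = \sqrt{-9} = 3 i \approx 3.0 i$)
$h{\left(P \right)} = 0$ ($h{\left(P \right)} = \left(3 - 5\right) 0 = \left(-2\right) 0 = 0$)
$h^{2}{\left(0 + y \right)} = 0^{2} = 0$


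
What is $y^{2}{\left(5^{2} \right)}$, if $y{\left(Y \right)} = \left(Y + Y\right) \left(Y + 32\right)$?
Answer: $8122500$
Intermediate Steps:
$y{\left(Y \right)} = 2 Y \left(32 + Y\right)$
$y^{2}{\left(5^{2} \right)} = \left(2 \cdot 5^{2} \left(32 + 5^{2}\right)\right)^{2} = \left(2 \cdot 25 \left(32 + 25\right)\right)^{2} = \left(2 \cdot 25 \cdot 57\right)^{2} = 2850^{2} = 8122500$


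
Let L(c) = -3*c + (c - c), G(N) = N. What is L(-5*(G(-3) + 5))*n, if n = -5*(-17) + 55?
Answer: 4200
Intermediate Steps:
n = 140 (n = 85 + 55 = 140)
L(c) = -3*c (L(c) = -3*c + 0 = -3*c)
L(-5*(G(-3) + 5))*n = -(-15)*(-3 + 5)*140 = -(-15)*2*140 = -3*(-10)*140 = 30*140 = 4200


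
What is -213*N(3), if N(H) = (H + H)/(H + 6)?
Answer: -142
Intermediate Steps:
N(H) = 2*H/(6 + H) (N(H) = (2*H)/(6 + H) = 2*H/(6 + H))
-213*N(3) = -426*3/(6 + 3) = -426*3/9 = -213*⅔ = -142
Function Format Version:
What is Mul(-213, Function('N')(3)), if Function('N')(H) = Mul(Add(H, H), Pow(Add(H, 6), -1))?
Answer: -142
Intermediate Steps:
Function('N')(H) = Mul(2, H, Pow(Add(6, H), -1)) (Function('N')(H) = Mul(Mul(2, H), Pow(Add(6, H), -1)) = Mul(2, H, Pow(Add(6, H), -1)))
Mul(-213, Function('N')(3)) = Mul(-213, Mul(2, 3, Pow(Add(6, 3), -1))) = Mul(-213, Mul(2, 3, Pow(9, -1))) = Mul(-213, Mul(2, 3, Rational(1, 9))) = Mul(-213, Rational(2, 3)) = -142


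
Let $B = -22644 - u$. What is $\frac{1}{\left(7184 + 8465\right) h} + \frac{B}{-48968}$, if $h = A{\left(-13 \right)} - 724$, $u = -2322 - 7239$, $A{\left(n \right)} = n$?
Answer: $\frac{150890285011}{564763270984} \approx 0.26717$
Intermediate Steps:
$u = -9561$
$B = -13083$ ($B = -22644 - -9561 = -22644 + 9561 = -13083$)
$h = -737$ ($h = -13 - 724 = -737$)
$\frac{1}{\left(7184 + 8465\right) h} + \frac{B}{-48968} = \frac{1}{\left(7184 + 8465\right) \left(-737\right)} - \frac{13083}{-48968} = \frac{1}{15649} \left(- \frac{1}{737}\right) - - \frac{13083}{48968} = \frac{1}{15649} \left(- \frac{1}{737}\right) + \frac{13083}{48968} = - \frac{1}{11533313} + \frac{13083}{48968} = \frac{150890285011}{564763270984}$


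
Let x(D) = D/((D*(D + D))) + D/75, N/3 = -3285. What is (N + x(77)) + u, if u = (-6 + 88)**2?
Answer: -36151117/11550 ≈ -3130.0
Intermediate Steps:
N = -9855 (N = 3*(-3285) = -9855)
x(D) = 1/(2*D) + D/75 (x(D) = D/((D*(2*D))) + D*(1/75) = D/((2*D**2)) + D/75 = D*(1/(2*D**2)) + D/75 = 1/(2*D) + D/75)
u = 6724 (u = 82**2 = 6724)
(N + x(77)) + u = (-9855 + ((1/2)/77 + (1/75)*77)) + 6724 = (-9855 + ((1/2)*(1/77) + 77/75)) + 6724 = (-9855 + (1/154 + 77/75)) + 6724 = (-9855 + 11933/11550) + 6724 = -113813317/11550 + 6724 = -36151117/11550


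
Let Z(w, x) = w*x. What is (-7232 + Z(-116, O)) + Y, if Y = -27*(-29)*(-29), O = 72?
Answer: -38291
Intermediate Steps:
Y = -22707 (Y = 783*(-29) = -22707)
(-7232 + Z(-116, O)) + Y = (-7232 - 116*72) - 22707 = (-7232 - 8352) - 22707 = -15584 - 22707 = -38291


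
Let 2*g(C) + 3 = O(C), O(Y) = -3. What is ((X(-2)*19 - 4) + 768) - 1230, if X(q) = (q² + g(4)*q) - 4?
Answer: -352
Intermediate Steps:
g(C) = -3 (g(C) = -3/2 + (½)*(-3) = -3/2 - 3/2 = -3)
X(q) = -4 + q² - 3*q (X(q) = (q² - 3*q) - 4 = -4 + q² - 3*q)
((X(-2)*19 - 4) + 768) - 1230 = (((-4 + (-2)² - 3*(-2))*19 - 4) + 768) - 1230 = (((-4 + 4 + 6)*19 - 4) + 768) - 1230 = ((6*19 - 4) + 768) - 1230 = ((114 - 4) + 768) - 1230 = (110 + 768) - 1230 = 878 - 1230 = -352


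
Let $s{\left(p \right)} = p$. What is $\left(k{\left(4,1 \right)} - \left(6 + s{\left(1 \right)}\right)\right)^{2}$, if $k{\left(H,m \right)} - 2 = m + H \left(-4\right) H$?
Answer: $4624$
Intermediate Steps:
$k{\left(H,m \right)} = 2 + m - 4 H^{2}$ ($k{\left(H,m \right)} = 2 + \left(m + H \left(-4\right) H\right) = 2 + \left(m + - 4 H H\right) = 2 - \left(- m + 4 H^{2}\right) = 2 + m - 4 H^{2}$)
$\left(k{\left(4,1 \right)} - \left(6 + s{\left(1 \right)}\right)\right)^{2} = \left(\left(2 + 1 - 4 \cdot 4^{2}\right) - 7\right)^{2} = \left(\left(2 + 1 - 64\right) - 7\right)^{2} = \left(-61 - 7\right)^{2} = \left(-68\right)^{2} = 4624$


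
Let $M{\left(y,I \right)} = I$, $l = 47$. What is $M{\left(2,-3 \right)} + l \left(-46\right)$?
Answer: $-2165$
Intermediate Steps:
$M{\left(2,-3 \right)} + l \left(-46\right) = -3 + 47 \left(-46\right) = -3 - 2162 = -2165$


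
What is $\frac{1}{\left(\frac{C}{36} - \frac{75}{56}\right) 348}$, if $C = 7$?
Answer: $- \frac{42}{16733} \approx -0.00251$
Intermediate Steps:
$\frac{1}{\left(\frac{C}{36} - \frac{75}{56}\right) 348} = \frac{1}{\left(\frac{7}{36} - \frac{75}{56}\right) 348} = \frac{1}{\left(- \frac{577}{504}\right) 348} = \frac{1}{- \frac{16733}{42}} = - \frac{42}{16733}$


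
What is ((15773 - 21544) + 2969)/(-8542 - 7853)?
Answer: 934/5465 ≈ 0.17091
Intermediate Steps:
((15773 - 21544) + 2969)/(-8542 - 7853) = (-5771 + 2969)/(-16395) = -2802*(-1/16395) = 934/5465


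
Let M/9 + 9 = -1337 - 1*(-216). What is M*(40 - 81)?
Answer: 416970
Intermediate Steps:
M = -10170 (M = -81 + 9*(-1337 - 1*(-216)) = -81 + 9*(-1337 + 216) = -81 + 9*(-1121) = -81 - 10089 = -10170)
M*(40 - 81) = -10170*(40 - 81) = -10170*(-41) = 416970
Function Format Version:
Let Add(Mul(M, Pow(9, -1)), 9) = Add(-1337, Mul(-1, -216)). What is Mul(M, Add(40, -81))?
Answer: 416970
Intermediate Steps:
M = -10170 (M = Add(-81, Mul(9, Add(-1337, Mul(-1, -216)))) = Add(-81, Mul(9, Add(-1337, 216))) = Add(-81, Mul(9, -1121)) = Add(-81, -10089) = -10170)
Mul(M, Add(40, -81)) = Mul(-10170, Add(40, -81)) = Mul(-10170, -41) = 416970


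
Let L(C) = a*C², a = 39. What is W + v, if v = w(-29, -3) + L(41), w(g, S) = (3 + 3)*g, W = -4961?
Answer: 60424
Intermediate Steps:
w(g, S) = 6*g
L(C) = 39*C²
v = 65385 (v = 6*(-29) + 39*41² = -174 + 39*1681 = -174 + 65559 = 65385)
W + v = -4961 + 65385 = 60424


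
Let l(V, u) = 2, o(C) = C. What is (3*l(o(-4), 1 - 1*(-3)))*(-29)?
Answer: -174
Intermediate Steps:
(3*l(o(-4), 1 - 1*(-3)))*(-29) = (3*2)*(-29) = 6*(-29) = -174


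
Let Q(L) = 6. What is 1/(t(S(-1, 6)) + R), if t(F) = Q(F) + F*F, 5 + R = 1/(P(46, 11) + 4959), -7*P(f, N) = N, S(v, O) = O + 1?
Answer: 34702/1735107 ≈ 0.020000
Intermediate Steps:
S(v, O) = 1 + O
P(f, N) = -N/7
R = -173503/34702 (R = -5 + 1/(-⅐*11 + 4959) = -5 + 1/(-11/7 + 4959) = -5 + 1/(34702/7) = -5 + 7/34702 = -173503/34702 ≈ -4.9998)
t(F) = 6 + F² (t(F) = 6 + F*F = 6 + F²)
1/(t(S(-1, 6)) + R) = 1/((6 + (1 + 6)²) - 173503/34702) = 1/((6 + 7²) - 173503/34702) = 1/((6 + 49) - 173503/34702) = 1/(55 - 173503/34702) = 1/(1735107/34702) = 34702/1735107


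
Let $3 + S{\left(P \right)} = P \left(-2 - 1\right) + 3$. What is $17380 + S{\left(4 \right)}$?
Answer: $17368$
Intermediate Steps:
$S{\left(P \right)} = - 3 P$ ($S{\left(P \right)} = -3 + \left(P \left(-2 - 1\right) + 3\right) = -3 + \left(P \left(-3\right) + 3\right) = -3 - \left(-3 + 3 P\right) = - 3 P$)
$17380 + S{\left(4 \right)} = 17380 - 12 = 17368$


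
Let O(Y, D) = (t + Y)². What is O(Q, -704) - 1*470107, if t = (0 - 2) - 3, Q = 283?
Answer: -392823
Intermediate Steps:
t = -5 (t = -2 - 3 = -5)
O(Y, D) = (-5 + Y)²
O(Q, -704) - 1*470107 = (-5 + 283)² - 1*470107 = 278² - 470107 = 77284 - 470107 = -392823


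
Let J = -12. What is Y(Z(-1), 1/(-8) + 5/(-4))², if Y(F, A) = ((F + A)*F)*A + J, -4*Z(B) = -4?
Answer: 540225/4096 ≈ 131.89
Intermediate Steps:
Z(B) = 1 (Z(B) = -¼*(-4) = 1)
Y(F, A) = -12 + A*F*(A + F) (Y(F, A) = ((F + A)*F)*A - 12 = ((A + F)*F)*A - 12 = (F*(A + F))*A - 12 = A*F*(A + F) - 12 = -12 + A*F*(A + F))
Y(Z(-1), 1/(-8) + 5/(-4))² = (-12 + (1/(-8) + 5/(-4))*1² + 1*(1/(-8) + 5/(-4))²)² = (-12 + (1*(-⅛) + 5*(-¼))*1 + 1*(1*(-⅛) + 5*(-¼))²)² = (-12 + (-⅛ - 5/4)*1 + 1*(-⅛ - 5/4)²)² = (-12 - 11/8*1 + 1*(-11/8)²)² = (-12 - 11/8 + 1*(121/64))² = (-12 - 11/8 + 121/64)² = (-735/64)² = 540225/4096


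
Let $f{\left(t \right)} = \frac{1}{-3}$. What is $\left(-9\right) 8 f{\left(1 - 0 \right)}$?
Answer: $24$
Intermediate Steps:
$f{\left(t \right)} = - \frac{1}{3}$
$\left(-9\right) 8 f{\left(1 - 0 \right)} = \left(-9\right) 8 \left(- \frac{1}{3}\right) = \left(-72\right) \left(- \frac{1}{3}\right) = 24$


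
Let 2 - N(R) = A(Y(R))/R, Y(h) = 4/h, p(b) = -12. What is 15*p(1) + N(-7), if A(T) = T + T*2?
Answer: -8734/49 ≈ -178.24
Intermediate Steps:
A(T) = 3*T (A(T) = T + 2*T = 3*T)
N(R) = 2 - 12/R² (N(R) = 2 - 3*(4/R)/R = 2 - 12/R/R = 2 - 12/R²)
15*p(1) + N(-7) = 15*(-12) + (2 - 12/(-7)²) = -180 + (2 - 12*1/49) = -180 + (2 - 12/49) = -180 + 86/49 = -8734/49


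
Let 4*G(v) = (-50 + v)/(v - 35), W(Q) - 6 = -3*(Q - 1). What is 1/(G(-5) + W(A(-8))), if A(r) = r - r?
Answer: 32/299 ≈ 0.10702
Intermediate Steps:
A(r) = 0
W(Q) = 9 - 3*Q (W(Q) = 6 - 3*(Q - 1) = 6 - 3*(-1 + Q) = 6 + (3 - 3*Q) = 9 - 3*Q)
G(v) = (-50 + v)/(4*(-35 + v)) (G(v) = ((-50 + v)/(v - 35))/4 = ((-50 + v)/(-35 + v))/4 = (-50 + v)/(4*(-35 + v)))
1/(G(-5) + W(A(-8))) = 1/((-50 - 5)/(4*(-35 - 5)) + (9 - 3*0)) = 1/((¼)*(-55)/(-40) + (9 + 0)) = 1/((¼)*(-1/40)*(-55) + 9) = 1/(11/32 + 9) = 1/(299/32) = 32/299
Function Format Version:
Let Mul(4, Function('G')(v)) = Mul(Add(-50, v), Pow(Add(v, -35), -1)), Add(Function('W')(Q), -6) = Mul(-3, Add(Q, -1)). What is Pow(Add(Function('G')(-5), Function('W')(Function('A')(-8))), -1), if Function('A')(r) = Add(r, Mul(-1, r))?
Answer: Rational(32, 299) ≈ 0.10702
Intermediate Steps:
Function('A')(r) = 0
Function('W')(Q) = Add(9, Mul(-3, Q)) (Function('W')(Q) = Add(6, Mul(-3, Add(Q, -1))) = Add(6, Mul(-3, Add(-1, Q))) = Add(6, Add(3, Mul(-3, Q))) = Add(9, Mul(-3, Q)))
Function('G')(v) = Mul(Rational(1, 4), Pow(Add(-35, v), -1), Add(-50, v)) (Function('G')(v) = Mul(Rational(1, 4), Mul(Add(-50, v), Pow(Add(v, -35), -1))) = Mul(Rational(1, 4), Mul(Add(-50, v), Pow(Add(-35, v), -1))) = Mul(Rational(1, 4), Mul(Pow(Add(-35, v), -1), Add(-50, v))) = Mul(Rational(1, 4), Pow(Add(-35, v), -1), Add(-50, v)))
Pow(Add(Function('G')(-5), Function('W')(Function('A')(-8))), -1) = Pow(Add(Mul(Rational(1, 4), Pow(Add(-35, -5), -1), Add(-50, -5)), Add(9, Mul(-3, 0))), -1) = Pow(Add(Mul(Rational(1, 4), Pow(-40, -1), -55), Add(9, 0)), -1) = Pow(Add(Mul(Rational(1, 4), Rational(-1, 40), -55), 9), -1) = Pow(Add(Rational(11, 32), 9), -1) = Pow(Rational(299, 32), -1) = Rational(32, 299)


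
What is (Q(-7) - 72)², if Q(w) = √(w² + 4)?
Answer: (72 - √53)² ≈ 4188.7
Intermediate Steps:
Q(w) = √(4 + w²)
(Q(-7) - 72)² = (√(4 + (-7)²) - 72)² = (√(4 + 49) - 72)² = (√53 - 72)² = (-72 + √53)²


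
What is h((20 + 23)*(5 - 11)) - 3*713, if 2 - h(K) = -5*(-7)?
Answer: -2172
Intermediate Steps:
h(K) = -33 (h(K) = 2 - (-5)*(-7) = 2 - 1*35 = 2 - 35 = -33)
h((20 + 23)*(5 - 11)) - 3*713 = -33 - 3*713 = -33 - 2139 = -2172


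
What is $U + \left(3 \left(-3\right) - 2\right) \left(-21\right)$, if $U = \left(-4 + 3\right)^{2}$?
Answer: $232$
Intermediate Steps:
$U = 1$ ($U = \left(-1\right)^{2} = 1$)
$U + \left(3 \left(-3\right) - 2\right) \left(-21\right) = 1 + \left(3 \left(-3\right) - 2\right) \left(-21\right) = 1 + \left(-9 - 2\right) \left(-21\right) = 1 - -231 = 1 + 231 = 232$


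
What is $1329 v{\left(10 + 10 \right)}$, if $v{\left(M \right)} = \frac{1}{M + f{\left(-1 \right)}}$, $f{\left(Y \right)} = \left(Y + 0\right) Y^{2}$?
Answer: $\frac{1329}{19} \approx 69.947$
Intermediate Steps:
$f{\left(Y \right)} = Y^{3}$ ($f{\left(Y \right)} = Y Y^{2} = Y^{3}$)
$v{\left(M \right)} = \frac{1}{-1 + M}$ ($v{\left(M \right)} = \frac{1}{M + \left(-1\right)^{3}} = \frac{1}{M - 1} = \frac{1}{-1 + M}$)
$1329 v{\left(10 + 10 \right)} = \frac{1329}{-1 + \left(10 + 10\right)} = \frac{1329}{-1 + 20} = \frac{1329}{19}$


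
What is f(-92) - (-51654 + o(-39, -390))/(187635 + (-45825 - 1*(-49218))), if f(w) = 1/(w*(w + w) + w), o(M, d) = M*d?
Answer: 51146851/268012284 ≈ 0.19084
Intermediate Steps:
f(w) = 1/(w + 2*w²) (f(w) = 1/(w*(2*w) + w) = 1/(2*w² + w) = 1/(w + 2*w²))
f(-92) - (-51654 + o(-39, -390))/(187635 + (-45825 - 1*(-49218))) = 1/((-92)*(1 + 2*(-92))) - (-51654 - 39*(-390))/(187635 + (-45825 - 1*(-49218))) = -1/(92*(1 - 184)) - (-51654 + 15210)/(187635 + (-45825 + 49218)) = -1/92/(-183) - (-36444)/(187635 + 3393) = -1/92*(-1/183) - (-36444)/191028 = 1/16836 - (-36444)/191028 = 1/16836 - 1*(-3037/15919) = 1/16836 + 3037/15919 = 51146851/268012284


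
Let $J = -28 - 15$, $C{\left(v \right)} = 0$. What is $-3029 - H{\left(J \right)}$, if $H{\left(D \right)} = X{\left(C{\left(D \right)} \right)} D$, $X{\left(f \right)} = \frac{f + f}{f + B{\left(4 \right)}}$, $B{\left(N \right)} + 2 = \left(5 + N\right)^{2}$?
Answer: $-3029$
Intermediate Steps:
$B{\left(N \right)} = -2 + \left(5 + N\right)^{2}$
$J = -43$
$X{\left(f \right)} = \frac{2 f}{79 + f}$ ($X{\left(f \right)} = \frac{f + f}{f - \left(2 - \left(5 + 4\right)^{2}\right)} = \frac{2 f}{f - \left(2 - 9^{2}\right)} = \frac{2 f}{f + \left(-2 + 81\right)} = \frac{2 f}{f + 79} = \frac{2 f}{79 + f}$)
$H{\left(D \right)} = 0$ ($H{\left(D \right)} = 2 \cdot 0 \frac{1}{79 + 0} D = 2 \cdot 0 \cdot \frac{1}{79} D = 0 D = 0$)
$-3029 - H{\left(J \right)} = -3029 - 0 = -3029 + 0 = -3029$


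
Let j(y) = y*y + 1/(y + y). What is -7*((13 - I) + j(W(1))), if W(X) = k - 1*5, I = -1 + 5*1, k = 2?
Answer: -749/6 ≈ -124.83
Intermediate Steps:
I = 4 (I = -1 + 5 = 4)
W(X) = -3 (W(X) = 2 - 1*5 = 2 - 5 = -3)
j(y) = y**2 + 1/(2*y)
-7*((13 - I) + j(W(1))) = -7*((13 - 1*4) + (1/2 + (-3)**3)/(-3)) = -7*((13 - 4) - (1/2 - 27)/3) = -7*(9 - 1/3*(-53/2)) = -7*(9 + 53/6) = -7*107/6 = -749/6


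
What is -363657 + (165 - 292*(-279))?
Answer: -282024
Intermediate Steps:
-363657 + (165 - 292*(-279)) = -363657 + (165 + 81468) = -363657 + 81633 = -282024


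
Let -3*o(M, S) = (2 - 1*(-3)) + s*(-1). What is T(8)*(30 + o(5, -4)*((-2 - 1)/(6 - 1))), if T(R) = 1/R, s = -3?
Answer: 79/20 ≈ 3.9500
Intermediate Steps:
o(M, S) = -8/3 (o(M, S) = -((2 - 1*(-3)) - 3*(-1))/3 = -((2 + 3) + 3)/3 = -(5 + 3)/3 = -⅓*8 = -8/3)
T(R) = 1/R
T(8)*(30 + o(5, -4)*((-2 - 1)/(6 - 1))) = (30 - 8*(-2 - 1)/(3*(6 - 1)))/8 = (30 - (-8)/5)/8 = (30 - 8/3*(-⅗))/8 = (30 + 8/5)/8 = (⅛)*(158/5) = 79/20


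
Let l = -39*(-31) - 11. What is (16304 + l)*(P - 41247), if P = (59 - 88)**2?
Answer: -707185812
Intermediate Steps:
l = 1198 (l = 1209 - 11 = 1198)
P = 841 (P = (-29)**2 = 841)
(16304 + l)*(P - 41247) = (16304 + 1198)*(841 - 41247) = 17502*(-40406) = -707185812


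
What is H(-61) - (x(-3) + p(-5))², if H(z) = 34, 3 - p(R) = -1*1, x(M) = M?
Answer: 33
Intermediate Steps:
p(R) = 4 (p(R) = 3 - (-1) = 3 - 1*(-1) = 3 + 1 = 4)
H(-61) - (x(-3) + p(-5))² = 34 - (-3 + 4)² = 34 - 1*1² = 34 - 1*1 = 34 - 1 = 33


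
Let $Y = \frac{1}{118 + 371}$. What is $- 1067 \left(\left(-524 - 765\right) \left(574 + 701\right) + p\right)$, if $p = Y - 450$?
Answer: $\frac{857739238708}{489} \approx 1.7541 \cdot 10^{9}$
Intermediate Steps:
$Y = \frac{1}{489} \approx 0.002045$
$p = - \frac{220049}{489}$ ($p = \frac{1}{489} - 450 = - \frac{220049}{489} \approx -450.0$)
$- 1067 \left(\left(-524 - 765\right) \left(574 + 701\right) + p\right) = - 1067 \left(\left(-524 - 765\right) \left(574 + 701\right) - \frac{220049}{489}\right) = - 1067 \left(\left(-1289\right) 1275 - \frac{220049}{489}\right) = - 1067 \left(-1643475 - \frac{220049}{489}\right) = \left(-1067\right) \left(- \frac{803879324}{489}\right) = \frac{857739238708}{489}$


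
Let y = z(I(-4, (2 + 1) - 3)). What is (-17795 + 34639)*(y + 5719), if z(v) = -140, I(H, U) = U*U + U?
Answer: 93972676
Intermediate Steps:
I(H, U) = U + U**2 (I(H, U) = U**2 + U = U + U**2)
y = -140
(-17795 + 34639)*(y + 5719) = (-17795 + 34639)*(-140 + 5719) = 16844*5579 = 93972676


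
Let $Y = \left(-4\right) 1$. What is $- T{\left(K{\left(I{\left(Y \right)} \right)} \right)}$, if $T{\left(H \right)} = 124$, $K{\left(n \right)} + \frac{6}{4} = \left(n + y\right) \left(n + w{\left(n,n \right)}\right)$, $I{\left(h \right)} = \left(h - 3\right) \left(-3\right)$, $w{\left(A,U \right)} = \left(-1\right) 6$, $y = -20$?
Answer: $-124$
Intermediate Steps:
$Y = -4$
$w{\left(A,U \right)} = -6$
$I{\left(h \right)} = 9 - 3 h$ ($I{\left(h \right)} = \left(-3 + h\right) \left(-3\right) = 9 - 3 h$)
$K{\left(n \right)} = - \frac{3}{2} + \left(-20 + n\right) \left(-6 + n\right)$ ($K{\left(n \right)} = - \frac{3}{2} + \left(n - 20\right) \left(n - 6\right) = - \frac{3}{2} + \left(-20 + n\right) \left(-6 + n\right)$)
$- T{\left(K{\left(I{\left(Y \right)} \right)} \right)} = \left(-1\right) 124 = -124$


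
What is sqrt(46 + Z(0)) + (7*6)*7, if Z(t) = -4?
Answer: 294 + sqrt(42) ≈ 300.48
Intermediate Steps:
sqrt(46 + Z(0)) + (7*6)*7 = sqrt(46 - 4) + (7*6)*7 = sqrt(42) + 42*7 = sqrt(42) + 294 = 294 + sqrt(42)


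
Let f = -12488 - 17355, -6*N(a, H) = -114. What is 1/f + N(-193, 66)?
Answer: 567016/29843 ≈ 19.000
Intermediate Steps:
N(a, H) = 19 (N(a, H) = -1/6*(-114) = 19)
f = -29843
1/f + N(-193, 66) = 1/(-29843) + 19 = -1/29843 + 19 = 567016/29843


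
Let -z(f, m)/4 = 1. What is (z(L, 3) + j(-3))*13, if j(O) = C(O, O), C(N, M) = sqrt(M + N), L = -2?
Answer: -52 + 13*I*sqrt(6) ≈ -52.0 + 31.843*I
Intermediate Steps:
z(f, m) = -4 (z(f, m) = -4*1 = -4)
j(O) = sqrt(2)*sqrt(O) (j(O) = sqrt(O + O) = sqrt(2*O) = sqrt(2)*sqrt(O))
(z(L, 3) + j(-3))*13 = (-4 + sqrt(2)*sqrt(-3))*13 = (-4 + sqrt(2)*(I*sqrt(3)))*13 = (-4 + I*sqrt(6))*13 = -52 + 13*I*sqrt(6)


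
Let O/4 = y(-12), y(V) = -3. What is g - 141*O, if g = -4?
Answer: 1688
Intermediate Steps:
O = -12 (O = 4*(-3) = -12)
g - 141*O = -4 - 141*(-12) = -4 + 1692 = 1688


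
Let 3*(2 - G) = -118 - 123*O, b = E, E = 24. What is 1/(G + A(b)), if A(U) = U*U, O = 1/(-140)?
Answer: 420/259157 ≈ 0.0016206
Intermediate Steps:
O = -1/140 ≈ -0.0071429
b = 24
G = 17237/420 (G = 2 - (-118 - 123*(-1/140))/3 = 2 - (-118 + 123/140)/3 = 2 - ⅓*(-16397/140) = 2 + 16397/420 = 17237/420 ≈ 41.040)
A(U) = U²
1/(G + A(b)) = 1/(17237/420 + 24²) = 1/(17237/420 + 576) = 1/(259157/420) = 420/259157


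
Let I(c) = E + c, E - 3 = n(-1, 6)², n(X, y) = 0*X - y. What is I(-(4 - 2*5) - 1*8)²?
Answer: 1369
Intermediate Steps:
n(X, y) = -y (n(X, y) = 0 - y = -y)
E = 39 (E = 3 + (-1*6)² = 3 + (-6)² = 3 + 36 = 39)
I(c) = 39 + c
I(-(4 - 2*5) - 1*8)² = (39 + (-(4 - 2*5) - 1*8))² = (39 + (-(4 - 10) - 8))² = (39 + (-1*(-6) - 8))² = (39 + (6 - 8))² = (39 - 2)² = 37² = 1369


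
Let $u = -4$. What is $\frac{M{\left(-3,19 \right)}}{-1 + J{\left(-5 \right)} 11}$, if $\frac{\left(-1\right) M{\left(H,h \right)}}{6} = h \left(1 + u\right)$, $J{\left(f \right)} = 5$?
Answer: $\frac{19}{3} \approx 6.3333$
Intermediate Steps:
$M{\left(H,h \right)} = 18 h$ ($M{\left(H,h \right)} = - 6 h \left(1 - 4\right) = - 6 h \left(-3\right) = - 6 \left(- 3 h\right) = 18 h$)
$\frac{M{\left(-3,19 \right)}}{-1 + J{\left(-5 \right)} 11} = \frac{18 \cdot 19}{-1 + 5 \cdot 11} = \frac{342}{-1 + 55} = \frac{342}{54} = 342 \cdot \frac{1}{54} = \frac{19}{3}$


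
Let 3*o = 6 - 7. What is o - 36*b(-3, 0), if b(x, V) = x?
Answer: 323/3 ≈ 107.67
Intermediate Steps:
o = -⅓ (o = (6 - 7)/3 = (⅓)*(-1) = -⅓ ≈ -0.33333)
o - 36*b(-3, 0) = -⅓ - 36*(-3) = -⅓ + 108 = 323/3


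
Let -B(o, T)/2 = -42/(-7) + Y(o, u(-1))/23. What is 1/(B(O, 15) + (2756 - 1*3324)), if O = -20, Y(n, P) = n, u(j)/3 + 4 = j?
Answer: -23/13300 ≈ -0.0017293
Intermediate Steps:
u(j) = -12 + 3*j
B(o, T) = -12 - 2*o/23 (B(o, T) = -2*(-42/(-7) + o/23) = -2*(-42*(-⅐) + o*(1/23)) = -2*(6 + o/23) = -12 - 2*o/23)
1/(B(O, 15) + (2756 - 1*3324)) = 1/((-12 - 2/23*(-20)) + (2756 - 1*3324)) = 1/((-12 + 40/23) + (2756 - 3324)) = 1/(-236/23 - 568) = 1/(-13300/23) = -23/13300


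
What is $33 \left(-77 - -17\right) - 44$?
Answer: $-2024$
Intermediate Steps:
$33 \left(-77 - -17\right) - 44 = 33 \left(-77 + 17\right) - 44 = 33 \left(-60\right) - 44 = -1980 - 44 = -2024$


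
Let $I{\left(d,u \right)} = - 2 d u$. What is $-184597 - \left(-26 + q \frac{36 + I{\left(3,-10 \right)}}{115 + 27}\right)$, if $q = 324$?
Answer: $- \frac{13120093}{71} \approx -1.8479 \cdot 10^{5}$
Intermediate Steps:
$I{\left(d,u \right)} = - 2 d u$
$-184597 - \left(-26 + q \frac{36 + I{\left(3,-10 \right)}}{115 + 27}\right) = -184597 - \left(-26 + 324 \frac{36 - 6 \left(-10\right)}{115 + 27}\right) = -184597 - \left(-26 + 324 \frac{36 + 60}{142}\right) = -184597 - \left(-26 + 324 \cdot 96 \cdot \frac{1}{142}\right) = -184597 - \left(-26 + 324 \cdot \frac{48}{71}\right) = -184597 - \left(-26 + \frac{15552}{71}\right) = -184597 - \frac{13706}{71} = - \frac{13120093}{71}$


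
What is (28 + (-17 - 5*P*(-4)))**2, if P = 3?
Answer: 5041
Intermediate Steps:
(28 + (-17 - 5*P*(-4)))**2 = (28 + (-17 - 5*3*(-4)))**2 = (28 + (-17 - 15*(-4)))**2 = (28 + (-17 + 60))**2 = (28 + 43)**2 = 71**2 = 5041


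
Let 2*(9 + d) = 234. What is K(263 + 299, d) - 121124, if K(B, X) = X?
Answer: -121016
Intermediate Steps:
d = 108 (d = -9 + (1/2)*234 = -9 + 117 = 108)
K(263 + 299, d) - 121124 = 108 - 121124 = -121016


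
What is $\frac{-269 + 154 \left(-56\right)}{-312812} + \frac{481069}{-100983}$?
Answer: $- \frac{149586114209}{31588694196} \approx -4.7354$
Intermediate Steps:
$\frac{-269 + 154 \left(-56\right)}{-312812} + \frac{481069}{-100983} = \left(-269 - 8624\right) \left(- \frac{1}{312812}\right) + 481069 \left(- \frac{1}{100983}\right) = \left(-8893\right) \left(- \frac{1}{312812}\right) - \frac{481069}{100983} = \frac{8893}{312812} - \frac{481069}{100983} = - \frac{149586114209}{31588694196}$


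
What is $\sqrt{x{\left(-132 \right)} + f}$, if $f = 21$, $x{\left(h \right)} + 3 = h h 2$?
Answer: $3 \sqrt{3874} \approx 186.72$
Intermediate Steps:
$x{\left(h \right)} = -3 + 2 h^{2}$ ($x{\left(h \right)} = -3 + h h 2 = -3 + h^{2} \cdot 2 = -3 + 2 h^{2}$)
$\sqrt{x{\left(-132 \right)} + f} = \sqrt{\left(-3 + 2 \left(-132\right)^{2}\right) + 21} = \sqrt{\left(-3 + 2 \cdot 17424\right) + 21} = \sqrt{\left(-3 + 34848\right) + 21} = \sqrt{34845 + 21} = \sqrt{34866} = 3 \sqrt{3874}$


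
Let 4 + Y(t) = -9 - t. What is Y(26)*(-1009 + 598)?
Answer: 16029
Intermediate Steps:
Y(t) = -13 - t (Y(t) = -4 + (-9 - t) = -13 - t)
Y(26)*(-1009 + 598) = (-13 - 1*26)*(-1009 + 598) = (-13 - 26)*(-411) = -39*(-411) = 16029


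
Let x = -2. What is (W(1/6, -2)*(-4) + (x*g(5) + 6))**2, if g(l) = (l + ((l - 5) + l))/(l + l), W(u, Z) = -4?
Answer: 400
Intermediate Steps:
g(l) = (-5 + 3*l)/(2*l) (g(l) = (l + ((-5 + l) + l))/((2*l)) = (l + (-5 + 2*l))*(1/(2*l)) = (-5 + 3*l)*(1/(2*l)) = (-5 + 3*l)/(2*l))
(W(1/6, -2)*(-4) + (x*g(5) + 6))**2 = (-4*(-4) + (-(-5 + 3*5)/5 + 6))**2 = (16 + (-(-5 + 15)/5 + 6))**2 = (16 + (-10/5 + 6))**2 = (16 + (-2*1 + 6))**2 = (16 + (-2 + 6))**2 = (16 + 4)**2 = 20**2 = 400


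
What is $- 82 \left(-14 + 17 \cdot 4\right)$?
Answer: $-4428$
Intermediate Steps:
$- 82 \left(-14 + 17 \cdot 4\right) = - 82 \left(-14 + 68\right) = \left(-82\right) 54 = -4428$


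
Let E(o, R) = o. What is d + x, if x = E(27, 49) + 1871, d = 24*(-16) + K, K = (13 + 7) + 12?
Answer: 1546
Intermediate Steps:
K = 32 (K = 20 + 12 = 32)
d = -352 (d = 24*(-16) + 32 = -384 + 32 = -352)
x = 1898 (x = 27 + 1871 = 1898)
d + x = -352 + 1898 = 1546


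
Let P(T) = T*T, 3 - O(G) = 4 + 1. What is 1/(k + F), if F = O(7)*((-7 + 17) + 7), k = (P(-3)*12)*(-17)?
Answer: -1/1870 ≈ -0.00053476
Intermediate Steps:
O(G) = -2 (O(G) = 3 - (4 + 1) = 3 - 1*5 = 3 - 5 = -2)
P(T) = T²
k = -1836 (k = ((-3)²*12)*(-17) = (9*12)*(-17) = 108*(-17) = -1836)
F = -34 (F = -2*((-7 + 17) + 7) = -2*(10 + 7) = -2*17 = -34)
1/(k + F) = 1/(-1836 - 34) = 1/(-1870) = -1/1870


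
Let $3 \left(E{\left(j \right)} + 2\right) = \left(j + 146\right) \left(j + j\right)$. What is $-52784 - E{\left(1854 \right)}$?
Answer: $-2524782$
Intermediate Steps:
$E{\left(j \right)} = -2 + \frac{2 j \left(146 + j\right)}{3}$ ($E{\left(j \right)} = -2 + \frac{\left(j + 146\right) \left(j + j\right)}{3} = -2 + \frac{\left(146 + j\right) 2 j}{3} = -2 + \frac{2 j \left(146 + j\right)}{3}$)
$-52784 - E{\left(1854 \right)} = -52784 - \left(-2 + \frac{2 \cdot 1854^{2}}{3} + \frac{292}{3} \cdot 1854\right) = -52784 - \left(-2 + \frac{2}{3} \cdot 3437316 + 180456\right) = -52784 - \left(-2 + 2291544 + 180456\right) = -52784 - 2471998 = -2524782$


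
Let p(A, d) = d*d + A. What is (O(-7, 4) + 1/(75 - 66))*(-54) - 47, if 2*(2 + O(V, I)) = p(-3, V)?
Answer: -1187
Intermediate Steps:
p(A, d) = A + d² (p(A, d) = d² + A = A + d²)
O(V, I) = -7/2 + V²/2 (O(V, I) = -2 + (-3 + V²)/2 = -2 + (-3/2 + V²/2) = -7/2 + V²/2)
(O(-7, 4) + 1/(75 - 66))*(-54) - 47 = ((-7/2 + (½)*(-7)²) + 1/(75 - 66))*(-54) - 47 = ((-7/2 + (½)*49) + 1/9)*(-54) - 47 = ((-7/2 + 49/2) + ⅑)*(-54) - 47 = (21 + ⅑)*(-54) - 47 = (190/9)*(-54) - 47 = -1140 - 47 = -1187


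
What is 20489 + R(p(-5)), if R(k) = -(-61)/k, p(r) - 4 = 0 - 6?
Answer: 40917/2 ≈ 20459.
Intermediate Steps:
p(r) = -2 (p(r) = 4 + (0 - 6) = 4 - 6 = -2)
R(k) = 61/k
20489 + R(p(-5)) = 20489 + 61/(-2) = 20489 + 61*(-1/2) = 20489 - 61/2 = 40917/2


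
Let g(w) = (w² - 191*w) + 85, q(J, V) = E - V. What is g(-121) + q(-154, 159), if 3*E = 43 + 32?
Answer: 37703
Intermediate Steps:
E = 25 (E = (43 + 32)/3 = (⅓)*75 = 25)
q(J, V) = 25 - V
g(w) = 85 + w² - 191*w
g(-121) + q(-154, 159) = (85 + (-121)² - 191*(-121)) + (25 - 1*159) = (85 + 14641 + 23111) + (25 - 159) = 37837 - 134 = 37703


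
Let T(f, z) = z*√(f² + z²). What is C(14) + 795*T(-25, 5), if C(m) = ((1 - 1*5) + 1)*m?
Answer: -42 + 19875*√26 ≈ 1.0130e+5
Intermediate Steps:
C(m) = -3*m (C(m) = ((1 - 5) + 1)*m = (-4 + 1)*m = -3*m)
C(14) + 795*T(-25, 5) = -3*14 + 795*(5*√((-25)² + 5²)) = -42 + 795*(5*√(625 + 25)) = -42 + 795*(5*√650) = -42 + 795*(5*(5*√26)) = -42 + 795*(25*√26) = -42 + 19875*√26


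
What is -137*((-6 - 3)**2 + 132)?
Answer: -29181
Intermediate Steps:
-137*((-6 - 3)**2 + 132) = -137*((-9)**2 + 132) = -137*(81 + 132) = -137*213 = -29181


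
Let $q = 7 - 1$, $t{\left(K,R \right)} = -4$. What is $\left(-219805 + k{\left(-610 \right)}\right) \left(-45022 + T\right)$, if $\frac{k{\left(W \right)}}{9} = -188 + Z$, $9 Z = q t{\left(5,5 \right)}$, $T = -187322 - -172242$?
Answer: $13313855142$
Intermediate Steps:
$T = -15080$ ($T = -187322 + 172242 = -15080$)
$q = 6$
$Z = - \frac{8}{3}$ ($Z = \frac{6 \left(-4\right)}{9} = \frac{1}{9} \left(-24\right) = - \frac{8}{3} \approx -2.6667$)
$k{\left(W \right)} = -1716$ ($k{\left(W \right)} = 9 \left(-188 - \frac{8}{3}\right) = 9 \left(- \frac{572}{3}\right) = -1716$)
$\left(-219805 + k{\left(-610 \right)}\right) \left(-45022 + T\right) = \left(-219805 - 1716\right) \left(-45022 - 15080\right) = \left(-221521\right) \left(-60102\right) = 13313855142$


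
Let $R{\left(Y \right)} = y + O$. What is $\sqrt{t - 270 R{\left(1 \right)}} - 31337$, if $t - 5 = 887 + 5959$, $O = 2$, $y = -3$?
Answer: $-31337 + \sqrt{7121} \approx -31253.0$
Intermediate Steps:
$R{\left(Y \right)} = -1$ ($R{\left(Y \right)} = -3 + 2 = -1$)
$t = 6851$ ($t = 5 + \left(887 + 5959\right) = 5 + 6846 = 6851$)
$\sqrt{t - 270 R{\left(1 \right)}} - 31337 = \sqrt{6851 - -270} - 31337 = \sqrt{6851 + 270} - 31337 = \sqrt{7121} - 31337 = -31337 + \sqrt{7121}$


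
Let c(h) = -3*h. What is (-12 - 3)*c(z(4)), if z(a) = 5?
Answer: 225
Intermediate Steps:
(-12 - 3)*c(z(4)) = (-12 - 3)*(-3*5) = -15*(-15) = 225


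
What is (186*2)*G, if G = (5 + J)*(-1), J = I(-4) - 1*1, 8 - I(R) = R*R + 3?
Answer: 2604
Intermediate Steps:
I(R) = 5 - R² (I(R) = 8 - (R*R + 3) = 8 - (R² + 3) = 8 - (3 + R²) = 8 + (-3 - R²) = 5 - R²)
J = -12 (J = (5 - 1*(-4)²) - 1*1 = (5 - 1*16) - 1 = (5 - 16) - 1 = -11 - 1 = -12)
G = 7 (G = (5 - 12)*(-1) = -7*(-1) = 7)
(186*2)*G = (186*2)*7 = 372*7 = 2604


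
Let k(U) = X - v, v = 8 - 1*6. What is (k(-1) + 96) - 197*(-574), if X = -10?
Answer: 113162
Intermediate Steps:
v = 2 (v = 8 - 6 = 2)
k(U) = -12 (k(U) = -10 - 1*2 = -10 - 2 = -12)
(k(-1) + 96) - 197*(-574) = (-12 + 96) - 197*(-574) = 84 + 113078 = 113162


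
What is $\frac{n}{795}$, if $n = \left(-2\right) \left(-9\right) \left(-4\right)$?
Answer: $- \frac{24}{265} \approx -0.090566$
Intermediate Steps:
$n = -72$ ($n = 18 \left(-4\right) = -72$)
$\frac{n}{795} = - \frac{72}{795} = \left(-72\right) \frac{1}{795} = - \frac{24}{265}$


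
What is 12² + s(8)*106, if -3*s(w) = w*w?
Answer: -6352/3 ≈ -2117.3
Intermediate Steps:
s(w) = -w²/3 (s(w) = -w*w/3 = -w²/3)
12² + s(8)*106 = 12² - ⅓*8²*106 = 144 - ⅓*64*106 = 144 - 64/3*106 = 144 - 6784/3 = -6352/3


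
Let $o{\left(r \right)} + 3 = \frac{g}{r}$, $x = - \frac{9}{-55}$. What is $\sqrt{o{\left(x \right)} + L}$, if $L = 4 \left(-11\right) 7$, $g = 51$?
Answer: $\frac{\sqrt{6}}{3} \approx 0.8165$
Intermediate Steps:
$x = \frac{9}{55}$ ($x = \left(-9\right) \left(- \frac{1}{55}\right) = \frac{9}{55} \approx 0.16364$)
$L = -308$ ($L = \left(-44\right) 7 = -308$)
$o{\left(r \right)} = -3 + \frac{51}{r}$
$\sqrt{o{\left(x \right)} + L} = \sqrt{\left(-3 + \frac{51}{\frac{9}{55}}\right) - 308} = \sqrt{\left(-3 + 51 \cdot \frac{55}{9}\right) - 308} = \sqrt{\left(-3 + \frac{935}{3}\right) - 308} = \sqrt{\frac{926}{3} - 308} = \sqrt{\frac{2}{3}} = \frac{\sqrt{6}}{3}$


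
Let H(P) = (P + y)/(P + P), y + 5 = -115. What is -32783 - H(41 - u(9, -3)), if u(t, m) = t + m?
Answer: -458945/14 ≈ -32782.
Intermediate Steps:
y = -120 (y = -5 - 115 = -120)
u(t, m) = m + t
H(P) = (-120 + P)/(2*P) (H(P) = (P - 120)/(P + P) = (-120 + P)/((2*P)) = (-120 + P)*(1/(2*P)) = (-120 + P)/(2*P))
-32783 - H(41 - u(9, -3)) = -32783 - (-120 + (41 - (-3 + 9)))/(2*(41 - (-3 + 9))) = -32783 - (-120 + (41 - 1*6))/(2*(41 - 1*6)) = -32783 - (-120 + (41 - 6))/(2*(41 - 6)) = -32783 - (-120 + 35)/(2*35) = -32783 - (-85)/(2*35) = -32783 - 1*(-17/14) = -32783 + 17/14 = -458945/14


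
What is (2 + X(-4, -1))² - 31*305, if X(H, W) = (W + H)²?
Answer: -8726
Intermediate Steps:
X(H, W) = (H + W)²
(2 + X(-4, -1))² - 31*305 = (2 + (-4 - 1)²)² - 31*305 = (2 + (-5)²)² - 9455 = (2 + 25)² - 9455 = 27² - 9455 = 729 - 9455 = -8726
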